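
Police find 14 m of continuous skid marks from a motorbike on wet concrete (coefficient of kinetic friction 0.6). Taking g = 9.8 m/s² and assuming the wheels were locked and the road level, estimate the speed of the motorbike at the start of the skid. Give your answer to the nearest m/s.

Deceleration a = μg = 0.6 × 9.8 = 5.880 m/s².
v = √(2a·d) = √(2 × 5.880 × 14) = √164.640 = 12.8312 m/s.

Initial speed ≈ 13 m/s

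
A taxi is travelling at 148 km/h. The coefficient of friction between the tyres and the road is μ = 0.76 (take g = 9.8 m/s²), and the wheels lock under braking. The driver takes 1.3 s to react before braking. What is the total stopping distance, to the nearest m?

Total stopping distance ≈ 167 m

148 km/h ÷ 3.6 = 41.1111 m/s.
a = μg = 0.76 × 9.8 = 7.448 m/s².
Reaction distance = v·t_r = 41.1111 × 1.3 = 53.444 m.
Braking distance = v²/(2a) = 41.1111² / (2 × 7.448) = 1690.123 / 14.896 = 113.462 m.
Total = 53.444 + 113.462 = 166.906 m.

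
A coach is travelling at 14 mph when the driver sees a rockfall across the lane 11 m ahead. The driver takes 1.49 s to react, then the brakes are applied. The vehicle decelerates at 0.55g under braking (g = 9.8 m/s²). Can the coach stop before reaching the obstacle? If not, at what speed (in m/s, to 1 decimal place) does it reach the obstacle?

14 mph × 0.44704 = 6.2586 m/s.
a = 0.55 × 9.8 = 5.390 m/s².
Reaction distance = 6.2586 × 1.49 = 9.325 m.
Braking distance needed to stop: v²/(2a) = 39.170 / 10.780 = 3.634 m, so total needed = 9.325 + 3.634 = 12.959 m > 11 m — it cannot stop.
Distance remaining when braking begins: 11 − 9.325 = 1.675 m.
v² = v₀² − 2a·d = 39.170 − 2 × 5.390 × 1.675 = 21.114 m²/s².
v = √21.114 = 4.595 m/s.

No — it strikes the obstacle at 4.6 m/s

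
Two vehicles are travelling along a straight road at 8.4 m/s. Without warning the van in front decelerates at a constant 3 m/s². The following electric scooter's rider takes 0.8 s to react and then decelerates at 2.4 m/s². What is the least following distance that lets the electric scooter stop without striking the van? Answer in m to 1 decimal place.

Minimum gap ≈ 9.7 m

Leader travels v²/(2a_L) = 70.560 / 6.000 = 11.760 m before stopping.
Follower covers v·t_r = 8.4000 × 0.8 = 6.720 m while reacting, then v²/(2a_F) = 70.560 / 4.800 = 14.700 m while braking, for a total of 6.720 + 14.700 = 21.420 m.
Since a_F ≤ a_L and the follower starts braking later, the follower is never slower than the leader, so the closest approach is when both have stopped.
Minimum gap = 21.420 − 11.760 = 9.660 m.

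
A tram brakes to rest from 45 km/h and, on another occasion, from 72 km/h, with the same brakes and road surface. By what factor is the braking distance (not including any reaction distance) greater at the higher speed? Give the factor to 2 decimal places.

Braking distance d = v²/(2a), so with a fixed, d ∝ v².
Factor = (72/45)² = 1.6000² = 2.5600.

Factor ≈ 2.56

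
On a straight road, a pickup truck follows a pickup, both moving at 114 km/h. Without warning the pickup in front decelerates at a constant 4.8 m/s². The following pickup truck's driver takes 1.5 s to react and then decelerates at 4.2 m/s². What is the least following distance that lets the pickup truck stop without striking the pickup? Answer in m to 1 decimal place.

114 km/h ÷ 3.6 = 31.6667 m/s.
Leader travels v²/(2a_L) = 1002.780 / 9.600 = 104.456 m before stopping.
Follower covers v·t_r = 31.6667 × 1.5 = 47.500 m while reacting, then v²/(2a_F) = 1002.780 / 8.400 = 119.379 m while braking, for a total of 47.500 + 119.379 = 166.879 m.
Since a_F ≤ a_L and the follower starts braking later, the follower is never slower than the leader, so the closest approach is when both have stopped.
Minimum gap = 166.879 − 104.456 = 62.423 m.

Minimum gap ≈ 62.4 m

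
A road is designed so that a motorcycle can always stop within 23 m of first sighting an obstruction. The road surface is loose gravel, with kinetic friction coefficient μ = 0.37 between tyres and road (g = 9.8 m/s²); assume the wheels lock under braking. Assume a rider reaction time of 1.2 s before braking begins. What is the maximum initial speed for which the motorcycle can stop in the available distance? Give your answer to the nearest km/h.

Maximum speed ≈ 33 km/h

a = μg = 0.37 × 9.8 = 3.626 m/s².
Stopping distance: v·t_r + v²/(2a) = 23 with t_r = 1.2 s and a = 3.626 m/s².
So v² + 8.702 v − 166.80 = 0.
Positive root: v = −a·t_r + √((a·t_r)² + 2a·d) = −4.351 + √(18.931 + 166.80) = 9.2773 m/s.
9.2773 m/s × 3.6 = 33.398 km/h.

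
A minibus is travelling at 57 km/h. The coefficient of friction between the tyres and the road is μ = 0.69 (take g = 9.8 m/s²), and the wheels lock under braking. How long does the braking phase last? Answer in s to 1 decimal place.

Braking time ≈ 2.3 s

57 km/h ÷ 3.6 = 15.8333 m/s.
a = μg = 0.69 × 9.8 = 6.762 m/s².
Braking time = v/a = 15.8333 / 6.762 = 2.342 s.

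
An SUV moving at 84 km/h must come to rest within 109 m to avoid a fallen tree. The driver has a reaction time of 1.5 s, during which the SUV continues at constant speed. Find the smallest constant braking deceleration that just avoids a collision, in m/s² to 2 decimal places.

84 km/h ÷ 3.6 = 23.3333 m/s.
Distance covered during reaction = 23.3333 × 1.5 = 35.000 m.
Distance available for braking: 109 − 35.000 = 74.000 m.
v² = 2a·d ⇒ a = v²/(2d) = 23.3333² / (2 × 74.000) = 544.443 / 148.000 = 3.6787 m/s².

Required deceleration ≈ 3.68 m/s²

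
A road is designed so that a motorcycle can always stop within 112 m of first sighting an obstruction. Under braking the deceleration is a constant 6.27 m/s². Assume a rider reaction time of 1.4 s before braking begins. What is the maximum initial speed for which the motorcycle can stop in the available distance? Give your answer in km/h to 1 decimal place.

Stopping distance: v·t_r + v²/(2a) = 112 with t_r = 1.4 s and a = 6.270 m/s².
So v² + 17.556 v − 1404.48 = 0.
Positive root: v = −a·t_r + √((a·t_r)² + 2a·d) = −8.778 + √(77.053 + 1404.48) = 29.7127 m/s.
29.7127 m/s × 3.6 = 106.966 km/h.

Maximum speed ≈ 107.0 km/h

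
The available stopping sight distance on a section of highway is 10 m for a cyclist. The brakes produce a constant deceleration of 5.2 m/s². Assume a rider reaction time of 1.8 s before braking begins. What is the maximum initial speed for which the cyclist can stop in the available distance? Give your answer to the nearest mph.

Stopping distance: v·t_r + v²/(2a) = 10 with t_r = 1.8 s and a = 5.200 m/s².
So v² + 18.720 v − 104.00 = 0.
Positive root: v = −a·t_r + √((a·t_r)² + 2a·d) = −9.360 + √(87.610 + 104.00) = 4.4823 m/s.
4.4823 m/s ÷ 0.44704 = 10.027 mph.

Maximum speed ≈ 10 mph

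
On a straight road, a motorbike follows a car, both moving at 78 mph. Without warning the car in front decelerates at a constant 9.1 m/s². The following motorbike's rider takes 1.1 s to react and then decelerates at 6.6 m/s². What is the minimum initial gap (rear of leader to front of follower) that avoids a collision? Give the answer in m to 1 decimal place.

Minimum gap ≈ 63.7 m

78 mph × 0.44704 = 34.8691 m/s.
Leader travels v²/(2a_L) = 1215.854 / 18.200 = 66.805 m before stopping.
Follower covers v·t_r = 34.8691 × 1.1 = 38.356 m while reacting, then v²/(2a_F) = 1215.854 / 13.200 = 92.110 m while braking, for a total of 38.356 + 92.110 = 130.466 m.
Since a_F ≤ a_L and the follower starts braking later, the follower is never slower than the leader, so the closest approach is when both have stopped.
Minimum gap = 130.466 − 66.805 = 63.661 m.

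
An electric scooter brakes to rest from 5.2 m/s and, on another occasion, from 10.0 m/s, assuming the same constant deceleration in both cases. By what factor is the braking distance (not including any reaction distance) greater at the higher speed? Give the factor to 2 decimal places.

Factor ≈ 3.70

Braking distance d = v²/(2a), so with a fixed, d ∝ v².
Factor = (10.0/5.2)² = 1.9231² = 3.6983.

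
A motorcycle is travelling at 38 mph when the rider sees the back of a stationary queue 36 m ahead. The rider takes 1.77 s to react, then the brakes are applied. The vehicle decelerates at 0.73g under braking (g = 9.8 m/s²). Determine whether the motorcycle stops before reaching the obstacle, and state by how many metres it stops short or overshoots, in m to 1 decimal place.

38 mph × 0.44704 = 16.9875 m/s.
a = 0.73 × 9.8 = 7.154 m/s².
Reaction distance = 16.9875 × 1.77 = 30.068 m.
Braking distance = v²/(2a) = 288.575 / 14.308 = 20.169 m.
Total stopping distance = 30.068 + 20.169 = 50.237 m, vs 36 m available — it cannot stop in time and overshoots by 50.237 − 36 = 14.237 m.

No — it overshoots by 14.2 m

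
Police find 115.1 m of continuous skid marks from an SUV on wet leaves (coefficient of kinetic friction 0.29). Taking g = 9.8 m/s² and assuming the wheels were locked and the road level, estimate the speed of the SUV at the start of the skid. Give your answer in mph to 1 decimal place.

Initial speed ≈ 57.2 mph

Deceleration a = μg = 0.29 × 9.8 = 2.842 m/s².
v = √(2a·d) = √(2 × 2.842 × 115.1) = √654.228 = 25.5779 m/s.
= 25.5779 ÷ 0.44704 = 57.216 mph.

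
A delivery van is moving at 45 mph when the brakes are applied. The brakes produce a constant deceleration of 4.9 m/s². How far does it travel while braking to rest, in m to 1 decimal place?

45 mph × 0.44704 = 20.1168 m/s.
Braking distance = v²/(2a) = 20.1168² / (2 × 4.900) = 404.686 / 9.800 = 41.294 m.

Braking distance ≈ 41.3 m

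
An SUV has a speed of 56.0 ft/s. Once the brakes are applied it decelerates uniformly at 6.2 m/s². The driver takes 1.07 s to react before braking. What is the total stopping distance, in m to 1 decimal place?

Total stopping distance ≈ 41.8 m

56 ft/s × 0.3048 = 17.0688 m/s.
Reaction distance = v·t_r = 17.0688 × 1.07 = 18.264 m.
Braking distance = v²/(2a) = 17.0688² / (2 × 6.200) = 291.344 / 12.400 = 23.495 m.
Total = 18.264 + 23.495 = 41.759 m.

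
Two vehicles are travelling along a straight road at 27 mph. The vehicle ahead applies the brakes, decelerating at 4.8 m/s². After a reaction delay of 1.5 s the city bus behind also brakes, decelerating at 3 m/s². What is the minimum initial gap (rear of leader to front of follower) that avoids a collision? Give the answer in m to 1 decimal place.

27 mph × 0.44704 = 12.0701 m/s.
Leader travels v²/(2a_L) = 145.687 / 9.600 = 15.176 m before stopping.
Follower covers v·t_r = 12.0701 × 1.5 = 18.105 m while reacting, then v²/(2a_F) = 145.687 / 6.000 = 24.281 m while braking, for a total of 18.105 + 24.281 = 42.386 m.
Since a_F ≤ a_L and the follower starts braking later, the follower is never slower than the leader, so the closest approach is when both have stopped.
Minimum gap = 42.386 − 15.176 = 27.210 m.

Minimum gap ≈ 27.2 m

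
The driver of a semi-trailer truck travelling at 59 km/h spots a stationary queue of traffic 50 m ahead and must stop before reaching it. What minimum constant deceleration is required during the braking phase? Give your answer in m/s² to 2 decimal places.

59 km/h ÷ 3.6 = 16.3889 m/s.
v² = 2a·d ⇒ a = v²/(2d) = 16.3889² / (2 × 50.000) = 268.596 / 100.000 = 2.6860 m/s².

Required deceleration ≈ 2.69 m/s²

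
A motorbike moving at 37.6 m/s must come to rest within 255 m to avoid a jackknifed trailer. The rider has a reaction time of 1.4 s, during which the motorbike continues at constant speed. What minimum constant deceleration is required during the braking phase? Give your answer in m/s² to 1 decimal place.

Required deceleration ≈ 3.5 m/s²

Distance covered during reaction = 37.6000 × 1.4 = 52.640 m.
Distance available for braking: 255 − 52.640 = 202.360 m.
v² = 2a·d ⇒ a = v²/(2d) = 37.6000² / (2 × 202.360) = 1413.760 / 404.720 = 3.4932 m/s².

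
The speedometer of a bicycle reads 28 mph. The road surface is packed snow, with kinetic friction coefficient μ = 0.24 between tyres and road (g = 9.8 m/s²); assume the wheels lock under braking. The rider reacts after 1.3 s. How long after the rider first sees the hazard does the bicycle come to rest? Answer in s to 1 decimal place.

28 mph × 0.44704 = 12.5171 m/s.
a = μg = 0.24 × 9.8 = 2.352 m/s².
Braking time = v/a = 12.5171 / 2.352 = 5.322 s.
Total = 1.3 + 5.322 = 6.622 s.

Total time ≈ 6.6 s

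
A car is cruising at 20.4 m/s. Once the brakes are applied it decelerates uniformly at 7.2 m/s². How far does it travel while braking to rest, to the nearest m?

Braking distance = v²/(2a) = 20.4000² / (2 × 7.200) = 416.160 / 14.400 = 28.900 m.

Braking distance ≈ 29 m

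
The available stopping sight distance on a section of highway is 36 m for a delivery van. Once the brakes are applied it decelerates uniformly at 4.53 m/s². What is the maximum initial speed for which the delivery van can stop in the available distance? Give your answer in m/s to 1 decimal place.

Maximum speed ≈ 18.1 m/s

v²/(2a) = d ⇒ v = √(2 × 4.530 × 36) = √326.16 = 18.0599 m/s.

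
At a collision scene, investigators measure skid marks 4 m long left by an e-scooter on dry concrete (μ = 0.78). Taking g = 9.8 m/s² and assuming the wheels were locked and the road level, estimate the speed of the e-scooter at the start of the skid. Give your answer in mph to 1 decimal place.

Deceleration a = μg = 0.78 × 9.8 = 7.644 m/s².
v = √(2a·d) = √(2 × 7.644 × 4) = √61.152 = 7.8200 m/s.
= 7.8200 ÷ 0.44704 = 17.493 mph.

Initial speed ≈ 17.5 mph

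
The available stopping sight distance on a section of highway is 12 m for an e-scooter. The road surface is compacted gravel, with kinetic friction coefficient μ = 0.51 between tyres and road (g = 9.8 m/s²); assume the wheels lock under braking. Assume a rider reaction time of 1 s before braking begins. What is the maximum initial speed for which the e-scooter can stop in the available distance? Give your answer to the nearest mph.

Maximum speed ≈ 16 mph

a = μg = 0.51 × 9.8 = 4.998 m/s².
Stopping distance: v·t_r + v²/(2a) = 12 with t_r = 1 s and a = 4.998 m/s².
So v² + 9.996 v − 119.95 = 0.
Positive root: v = −a·t_r + √((a·t_r)² + 2a·d) = −4.998 + √(24.980 + 119.95) = 7.0407 m/s.
7.0407 m/s ÷ 0.44704 = 15.750 mph.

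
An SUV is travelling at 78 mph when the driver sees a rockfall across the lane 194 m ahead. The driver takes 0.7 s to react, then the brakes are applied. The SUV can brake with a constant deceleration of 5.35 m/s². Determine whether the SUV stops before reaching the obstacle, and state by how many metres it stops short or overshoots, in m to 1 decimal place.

78 mph × 0.44704 = 34.8691 m/s.
Reaction distance = 34.8691 × 0.7 = 24.408 m.
Braking distance = v²/(2a) = 1215.854 / 10.700 = 113.631 m.
Total stopping distance = 24.408 + 113.631 = 138.039 m, vs 194 m available — it stops with 194 − 138.039 = 55.961 m to spare.

Yes — it stops 56.0 m short of the obstacle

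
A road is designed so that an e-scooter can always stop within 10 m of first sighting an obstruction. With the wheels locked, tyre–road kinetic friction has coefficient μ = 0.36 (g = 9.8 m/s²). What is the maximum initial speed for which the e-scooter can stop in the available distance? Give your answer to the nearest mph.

Maximum speed ≈ 19 mph

a = μg = 0.36 × 9.8 = 3.528 m/s².
v²/(2a) = d ⇒ v = √(2 × 3.528 × 10) = √70.56 = 8.4000 m/s.
8.4000 m/s ÷ 0.44704 = 18.790 mph.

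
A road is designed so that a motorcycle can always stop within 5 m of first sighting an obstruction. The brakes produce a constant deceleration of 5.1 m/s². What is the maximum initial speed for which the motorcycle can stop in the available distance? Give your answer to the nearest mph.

v²/(2a) = d ⇒ v = √(2 × 5.100 × 5) = √51.00 = 7.1414 m/s.
7.1414 m/s ÷ 0.44704 = 15.975 mph.

Maximum speed ≈ 16 mph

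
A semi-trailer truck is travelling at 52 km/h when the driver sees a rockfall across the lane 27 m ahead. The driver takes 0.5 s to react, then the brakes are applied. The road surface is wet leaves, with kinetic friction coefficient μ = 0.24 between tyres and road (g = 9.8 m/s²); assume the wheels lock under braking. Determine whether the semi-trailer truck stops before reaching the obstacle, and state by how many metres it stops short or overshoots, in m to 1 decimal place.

No — it overshoots by 24.6 m

52 km/h ÷ 3.6 = 14.4444 m/s.
a = μg = 0.24 × 9.8 = 2.352 m/s².
Reaction distance = 14.4444 × 0.5 = 7.222 m.
Braking distance = v²/(2a) = 208.641 / 4.704 = 44.354 m.
Total stopping distance = 7.222 + 44.354 = 51.576 m, vs 27 m available — it cannot stop in time and overshoots by 51.576 − 27 = 24.576 m.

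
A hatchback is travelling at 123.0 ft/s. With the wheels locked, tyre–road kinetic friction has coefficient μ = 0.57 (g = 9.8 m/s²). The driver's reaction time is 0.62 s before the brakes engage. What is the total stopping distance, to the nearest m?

Total stopping distance ≈ 149 m

123 ft/s × 0.3048 = 37.4904 m/s.
a = μg = 0.57 × 9.8 = 5.586 m/s².
Reaction distance = v·t_r = 37.4904 × 0.62 = 23.244 m.
Braking distance = v²/(2a) = 37.4904² / (2 × 5.586) = 1405.530 / 11.172 = 125.808 m.
Total = 23.244 + 125.808 = 149.052 m.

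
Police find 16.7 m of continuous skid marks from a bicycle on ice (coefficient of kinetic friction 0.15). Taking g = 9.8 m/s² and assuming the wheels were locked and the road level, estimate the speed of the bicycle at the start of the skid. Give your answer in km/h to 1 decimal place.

Initial speed ≈ 25.2 km/h

Deceleration a = μg = 0.15 × 9.8 = 1.470 m/s².
v = √(2a·d) = √(2 × 1.470 × 16.7) = √49.098 = 7.0070 m/s.
= 7.0070 × 3.6 = 25.225 km/h.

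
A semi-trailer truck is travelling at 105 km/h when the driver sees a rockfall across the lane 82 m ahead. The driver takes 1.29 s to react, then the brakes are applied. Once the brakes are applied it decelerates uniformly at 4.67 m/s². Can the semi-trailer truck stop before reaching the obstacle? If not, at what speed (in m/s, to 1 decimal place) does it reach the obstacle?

No — it strikes the obstacle at 20.9 m/s

105 km/h ÷ 3.6 = 29.1667 m/s.
Reaction distance = 29.1667 × 1.29 = 37.625 m.
Braking distance needed to stop: v²/(2a) = 850.696 / 9.340 = 91.081 m, so total needed = 37.625 + 91.081 = 128.706 m > 82 m — it cannot stop.
Distance remaining when braking begins: 82 − 37.625 = 44.375 m.
v² = v₀² − 2a·d = 850.696 − 2 × 4.670 × 44.375 = 436.234 m²/s².
v = √436.234 = 20.886 m/s.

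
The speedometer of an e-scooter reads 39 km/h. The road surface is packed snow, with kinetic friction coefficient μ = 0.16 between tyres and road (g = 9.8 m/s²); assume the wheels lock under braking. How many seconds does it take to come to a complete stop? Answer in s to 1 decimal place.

39 km/h ÷ 3.6 = 10.8333 m/s.
a = μg = 0.16 × 9.8 = 1.568 m/s².
Braking time = v/a = 10.8333 / 1.568 = 6.909 s.

Braking time ≈ 6.9 s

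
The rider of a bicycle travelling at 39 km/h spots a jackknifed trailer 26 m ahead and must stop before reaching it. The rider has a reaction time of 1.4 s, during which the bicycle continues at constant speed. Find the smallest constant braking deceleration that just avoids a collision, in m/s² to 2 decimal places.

39 km/h ÷ 3.6 = 10.8333 m/s.
Distance covered during reaction = 10.8333 × 1.4 = 15.167 m.
Distance available for braking: 26 − 15.167 = 10.833 m.
v² = 2a·d ⇒ a = v²/(2d) = 10.8333² / (2 × 10.833) = 117.360 / 21.666 = 5.4168 m/s².

Required deceleration ≈ 5.42 m/s²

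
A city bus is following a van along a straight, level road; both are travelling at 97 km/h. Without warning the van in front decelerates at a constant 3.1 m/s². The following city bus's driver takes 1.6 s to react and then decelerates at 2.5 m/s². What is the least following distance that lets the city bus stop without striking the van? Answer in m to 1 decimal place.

Minimum gap ≈ 71.2 m

97 km/h ÷ 3.6 = 26.9444 m/s.
Leader travels v²/(2a_L) = 726.001 / 6.200 = 117.097 m before stopping.
Follower covers v·t_r = 26.9444 × 1.6 = 43.111 m while reacting, then v²/(2a_F) = 726.001 / 5.000 = 145.200 m while braking, for a total of 43.111 + 145.200 = 188.311 m.
Since a_F ≤ a_L and the follower starts braking later, the follower is never slower than the leader, so the closest approach is when both have stopped.
Minimum gap = 188.311 − 117.097 = 71.214 m.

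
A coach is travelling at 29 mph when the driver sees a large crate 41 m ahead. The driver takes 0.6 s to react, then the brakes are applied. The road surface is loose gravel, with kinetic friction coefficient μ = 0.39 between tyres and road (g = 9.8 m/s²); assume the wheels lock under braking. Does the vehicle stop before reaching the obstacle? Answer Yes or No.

Yes

29 mph × 0.44704 = 12.9642 m/s.
a = μg = 0.39 × 9.8 = 3.822 m/s².
Reaction distance = 12.9642 × 0.6 = 7.779 m.
Braking distance = v²/(2a) = 168.070 / 7.644 = 21.987 m.
Total stopping distance = 7.779 + 21.987 = 29.766 m, vs 41 m available — it stops with 41 − 29.766 = 11.234 m to spare.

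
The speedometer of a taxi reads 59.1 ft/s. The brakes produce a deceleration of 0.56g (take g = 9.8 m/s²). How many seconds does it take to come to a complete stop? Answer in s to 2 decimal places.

59.1 ft/s × 0.3048 = 18.0137 m/s.
a = 0.56 × 9.8 = 5.488 m/s².
Braking time = v/a = 18.0137 / 5.488 = 3.282 s.

Braking time ≈ 3.28 s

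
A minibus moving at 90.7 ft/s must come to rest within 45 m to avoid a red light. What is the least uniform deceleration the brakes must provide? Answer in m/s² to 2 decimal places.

90.7 ft/s × 0.3048 = 27.6454 m/s.
v² = 2a·d ⇒ a = v²/(2d) = 27.6454² / (2 × 45.000) = 764.268 / 90.000 = 8.4919 m/s².

Required deceleration ≈ 8.49 m/s²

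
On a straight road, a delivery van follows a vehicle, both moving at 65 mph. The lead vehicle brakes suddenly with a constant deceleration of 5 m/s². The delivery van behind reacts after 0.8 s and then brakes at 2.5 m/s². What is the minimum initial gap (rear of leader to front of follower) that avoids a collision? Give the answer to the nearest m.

Minimum gap ≈ 108 m

65 mph × 0.44704 = 29.0576 m/s.
Leader travels v²/(2a_L) = 844.344 / 10.000 = 84.434 m before stopping.
Follower covers v·t_r = 29.0576 × 0.8 = 23.246 m while reacting, then v²/(2a_F) = 844.344 / 5.000 = 168.869 m while braking, for a total of 23.246 + 168.869 = 192.115 m.
Since a_F ≤ a_L and the follower starts braking later, the follower is never slower than the leader, so the closest approach is when both have stopped.
Minimum gap = 192.115 − 84.434 = 107.681 m.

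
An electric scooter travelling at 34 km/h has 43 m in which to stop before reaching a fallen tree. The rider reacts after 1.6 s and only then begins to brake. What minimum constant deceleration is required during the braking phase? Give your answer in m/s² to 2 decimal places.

34 km/h ÷ 3.6 = 9.4444 m/s.
Distance covered during reaction = 9.4444 × 1.6 = 15.111 m.
Distance available for braking: 43 − 15.111 = 27.889 m.
v² = 2a·d ⇒ a = v²/(2d) = 9.4444² / (2 × 27.889) = 89.197 / 55.778 = 1.5991 m/s².

Required deceleration ≈ 1.60 m/s²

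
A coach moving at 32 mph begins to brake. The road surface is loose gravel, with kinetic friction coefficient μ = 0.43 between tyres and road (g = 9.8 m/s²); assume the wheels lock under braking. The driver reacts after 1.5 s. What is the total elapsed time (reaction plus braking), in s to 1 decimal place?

Total time ≈ 4.9 s

32 mph × 0.44704 = 14.3053 m/s.
a = μg = 0.43 × 9.8 = 4.214 m/s².
Braking time = v/a = 14.3053 / 4.214 = 3.395 s.
Total = 1.5 + 3.395 = 4.895 s.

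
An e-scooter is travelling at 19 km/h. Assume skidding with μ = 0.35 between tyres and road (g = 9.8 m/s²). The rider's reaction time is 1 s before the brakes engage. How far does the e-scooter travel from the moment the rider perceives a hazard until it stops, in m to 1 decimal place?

Total stopping distance ≈ 9.3 m

19 km/h ÷ 3.6 = 5.2778 m/s.
a = μg = 0.35 × 9.8 = 3.430 m/s².
Reaction distance = v·t_r = 5.2778 × 1 = 5.278 m.
Braking distance = v²/(2a) = 5.2778² / (2 × 3.430) = 27.855 / 6.860 = 4.060 m.
Total = 5.278 + 4.060 = 9.338 m.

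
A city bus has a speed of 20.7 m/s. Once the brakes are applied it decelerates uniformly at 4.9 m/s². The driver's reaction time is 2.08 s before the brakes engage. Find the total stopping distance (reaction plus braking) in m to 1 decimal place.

Reaction distance = v·t_r = 20.7000 × 2.08 = 43.056 m.
Braking distance = v²/(2a) = 20.7000² / (2 × 4.900) = 428.490 / 9.800 = 43.723 m.
Total = 43.056 + 43.723 = 86.779 m.

Total stopping distance ≈ 86.8 m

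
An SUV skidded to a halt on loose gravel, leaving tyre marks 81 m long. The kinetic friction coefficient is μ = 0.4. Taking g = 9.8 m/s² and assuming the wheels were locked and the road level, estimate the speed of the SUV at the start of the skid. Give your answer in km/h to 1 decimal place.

Deceleration a = μg = 0.4 × 9.8 = 3.920 m/s².
v = √(2a·d) = √(2 × 3.920 × 81) = √635.040 = 25.2000 m/s.
= 25.2000 × 3.6 = 90.720 km/h.

Initial speed ≈ 90.7 km/h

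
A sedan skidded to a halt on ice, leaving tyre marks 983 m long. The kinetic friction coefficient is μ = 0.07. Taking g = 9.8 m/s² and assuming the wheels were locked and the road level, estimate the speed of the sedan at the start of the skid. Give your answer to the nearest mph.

Initial speed ≈ 82 mph

Deceleration a = μg = 0.07 × 9.8 = 0.686 m/s².
v = √(2a·d) = √(2 × 0.686 × 983) = √1348.676 = 36.7243 m/s.
= 36.7243 ÷ 0.44704 = 82.150 mph.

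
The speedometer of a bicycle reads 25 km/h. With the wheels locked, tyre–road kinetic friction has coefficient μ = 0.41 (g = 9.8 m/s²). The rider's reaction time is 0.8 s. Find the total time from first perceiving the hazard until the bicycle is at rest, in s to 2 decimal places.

25 km/h ÷ 3.6 = 6.9444 m/s.
a = μg = 0.41 × 9.8 = 4.018 m/s².
Braking time = v/a = 6.9444 / 4.018 = 1.728 s.
Total = 0.8 + 1.728 = 2.528 s.

Total time ≈ 2.53 s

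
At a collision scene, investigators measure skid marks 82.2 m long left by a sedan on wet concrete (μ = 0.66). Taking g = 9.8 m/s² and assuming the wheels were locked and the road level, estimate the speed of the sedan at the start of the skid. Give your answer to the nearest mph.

Initial speed ≈ 73 mph

Deceleration a = μg = 0.66 × 9.8 = 6.468 m/s².
v = √(2a·d) = √(2 × 6.468 × 82.2) = √1063.339 = 32.6089 m/s.
= 32.6089 ÷ 0.44704 = 72.944 mph.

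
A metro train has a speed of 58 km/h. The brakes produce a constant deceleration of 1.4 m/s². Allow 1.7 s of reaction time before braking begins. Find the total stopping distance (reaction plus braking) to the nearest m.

Total stopping distance ≈ 120 m

58 km/h ÷ 3.6 = 16.1111 m/s.
Reaction distance = v·t_r = 16.1111 × 1.7 = 27.389 m.
Braking distance = v²/(2a) = 16.1111² / (2 × 1.400) = 259.568 / 2.800 = 92.703 m.
Total = 27.389 + 92.703 = 120.092 m.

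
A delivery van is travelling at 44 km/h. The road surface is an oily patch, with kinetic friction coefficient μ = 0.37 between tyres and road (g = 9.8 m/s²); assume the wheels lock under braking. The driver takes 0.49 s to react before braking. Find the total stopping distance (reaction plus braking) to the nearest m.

44 km/h ÷ 3.6 = 12.2222 m/s.
a = μg = 0.37 × 9.8 = 3.626 m/s².
Reaction distance = v·t_r = 12.2222 × 0.49 = 5.989 m.
Braking distance = v²/(2a) = 12.2222² / (2 × 3.626) = 149.382 / 7.252 = 20.599 m.
Total = 5.989 + 20.599 = 26.588 m.

Total stopping distance ≈ 27 m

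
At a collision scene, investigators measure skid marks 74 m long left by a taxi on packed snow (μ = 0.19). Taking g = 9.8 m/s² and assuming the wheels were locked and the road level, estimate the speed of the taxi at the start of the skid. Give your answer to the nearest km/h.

Initial speed ≈ 60 km/h

Deceleration a = μg = 0.19 × 9.8 = 1.862 m/s².
v = √(2a·d) = √(2 × 1.862 × 74) = √275.576 = 16.6005 m/s.
= 16.6005 × 3.6 = 59.762 km/h.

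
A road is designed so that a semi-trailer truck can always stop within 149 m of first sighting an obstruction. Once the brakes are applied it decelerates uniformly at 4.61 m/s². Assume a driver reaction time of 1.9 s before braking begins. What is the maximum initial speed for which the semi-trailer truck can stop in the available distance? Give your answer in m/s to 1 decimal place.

Stopping distance: v·t_r + v²/(2a) = 149 with t_r = 1.9 s and a = 4.610 m/s².
So v² + 17.518 v − 1373.78 = 0.
Positive root: v = −a·t_r + √((a·t_r)² + 2a·d) = −8.759 + √(76.720 + 1373.78) = 29.3264 m/s.

Maximum speed ≈ 29.3 m/s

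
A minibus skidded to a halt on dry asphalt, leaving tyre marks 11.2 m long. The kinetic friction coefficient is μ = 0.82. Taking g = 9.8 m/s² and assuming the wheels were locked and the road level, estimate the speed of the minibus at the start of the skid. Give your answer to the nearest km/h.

Initial speed ≈ 48 km/h

Deceleration a = μg = 0.82 × 9.8 = 8.036 m/s².
v = √(2a·d) = √(2 × 8.036 × 11.2) = √180.006 = 13.4166 m/s.
= 13.4166 × 3.6 = 48.300 km/h.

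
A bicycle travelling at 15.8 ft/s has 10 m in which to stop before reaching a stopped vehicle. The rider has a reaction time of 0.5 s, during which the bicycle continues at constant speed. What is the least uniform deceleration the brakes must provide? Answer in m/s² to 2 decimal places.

15.8 ft/s × 0.3048 = 4.8158 m/s.
Distance covered during reaction = 4.8158 × 0.5 = 2.408 m.
Distance available for braking: 10 − 2.408 = 7.592 m.
v² = 2a·d ⇒ a = v²/(2d) = 4.8158² / (2 × 7.592) = 23.192 / 15.184 = 1.5274 m/s².

Required deceleration ≈ 1.53 m/s²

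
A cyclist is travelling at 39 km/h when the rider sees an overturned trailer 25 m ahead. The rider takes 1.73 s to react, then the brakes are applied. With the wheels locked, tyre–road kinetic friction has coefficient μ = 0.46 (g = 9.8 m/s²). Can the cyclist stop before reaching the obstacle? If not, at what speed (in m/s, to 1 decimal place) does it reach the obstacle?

No — it strikes the obstacle at 7.8 m/s

39 km/h ÷ 3.6 = 10.8333 m/s.
a = μg = 0.46 × 9.8 = 4.508 m/s².
Reaction distance = 10.8333 × 1.73 = 18.742 m.
Braking distance needed to stop: v²/(2a) = 117.360 / 9.016 = 13.017 m, so total needed = 18.742 + 13.017 = 31.759 m > 25 m — it cannot stop.
Distance remaining when braking begins: 25 − 18.742 = 6.258 m.
v² = v₀² − 2a·d = 117.360 − 2 × 4.508 × 6.258 = 60.938 m²/s².
v = √60.938 = 7.806 m/s.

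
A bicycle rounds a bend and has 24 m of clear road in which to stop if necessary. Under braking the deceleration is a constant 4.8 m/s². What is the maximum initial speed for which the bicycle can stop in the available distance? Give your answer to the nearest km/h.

v²/(2a) = d ⇒ v = √(2 × 4.800 × 24) = √230.40 = 15.1789 m/s.
15.1789 m/s × 3.6 = 54.644 km/h.

Maximum speed ≈ 55 km/h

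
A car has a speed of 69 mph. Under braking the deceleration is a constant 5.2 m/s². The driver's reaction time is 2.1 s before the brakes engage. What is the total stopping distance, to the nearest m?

Total stopping distance ≈ 156 m

69 mph × 0.44704 = 30.8458 m/s.
Reaction distance = v·t_r = 30.8458 × 2.1 = 64.776 m.
Braking distance = v²/(2a) = 30.8458² / (2 × 5.200) = 951.463 / 10.400 = 91.487 m.
Total = 64.776 + 91.487 = 156.263 m.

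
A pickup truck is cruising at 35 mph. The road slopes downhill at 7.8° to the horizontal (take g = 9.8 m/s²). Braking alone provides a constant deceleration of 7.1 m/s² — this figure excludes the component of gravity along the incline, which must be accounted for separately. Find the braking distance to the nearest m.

Braking distance ≈ 21 m

35 mph × 0.44704 = 15.6464 m/s.
Gravity along the downhill slope reduces the braking deceleration: a_eff = 7.100 − 9.8·sin 7.8° = 7.100 − 1.330 = 5.770 m/s².
Braking distance = v²/(2a) = 15.6464² / (2 × 5.770) = 244.810 / 11.540 = 21.214 m.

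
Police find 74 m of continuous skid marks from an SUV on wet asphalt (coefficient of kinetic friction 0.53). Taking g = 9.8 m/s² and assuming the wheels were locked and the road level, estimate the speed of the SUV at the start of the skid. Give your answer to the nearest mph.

Initial speed ≈ 62 mph

Deceleration a = μg = 0.53 × 9.8 = 5.194 m/s².
v = √(2a·d) = √(2 × 5.194 × 74) = √768.712 = 27.7257 m/s.
= 27.7257 ÷ 0.44704 = 62.021 mph.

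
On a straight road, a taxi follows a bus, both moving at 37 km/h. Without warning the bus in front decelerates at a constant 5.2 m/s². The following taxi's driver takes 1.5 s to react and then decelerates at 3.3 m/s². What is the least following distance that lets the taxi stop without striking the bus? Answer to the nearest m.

Minimum gap ≈ 21 m

37 km/h ÷ 3.6 = 10.2778 m/s.
Leader travels v²/(2a_L) = 105.633 / 10.400 = 10.157 m before stopping.
Follower covers v·t_r = 10.2778 × 1.5 = 15.417 m while reacting, then v²/(2a_F) = 105.633 / 6.600 = 16.005 m while braking, for a total of 15.417 + 16.005 = 31.422 m.
Since a_F ≤ a_L and the follower starts braking later, the follower is never slower than the leader, so the closest approach is when both have stopped.
Minimum gap = 31.422 − 10.157 = 21.265 m.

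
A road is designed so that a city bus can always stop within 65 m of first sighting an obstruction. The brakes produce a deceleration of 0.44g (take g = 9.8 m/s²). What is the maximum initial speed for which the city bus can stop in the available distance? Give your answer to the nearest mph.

Maximum speed ≈ 53 mph

a = 0.44 × 9.8 = 4.312 m/s².
v²/(2a) = d ⇒ v = √(2 × 4.312 × 65) = √560.56 = 23.6761 m/s.
23.6761 m/s ÷ 0.44704 = 52.962 mph.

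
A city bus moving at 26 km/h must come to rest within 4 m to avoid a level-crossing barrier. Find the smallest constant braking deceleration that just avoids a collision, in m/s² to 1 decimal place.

26 km/h ÷ 3.6 = 7.2222 m/s.
v² = 2a·d ⇒ a = v²/(2d) = 7.2222² / (2 × 4.000) = 52.160 / 8.000 = 6.5200 m/s².

Required deceleration ≈ 6.5 m/s²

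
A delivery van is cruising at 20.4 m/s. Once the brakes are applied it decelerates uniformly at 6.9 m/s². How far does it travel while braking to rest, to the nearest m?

Braking distance ≈ 30 m

Braking distance = v²/(2a) = 20.4000² / (2 × 6.900) = 416.160 / 13.800 = 30.157 m.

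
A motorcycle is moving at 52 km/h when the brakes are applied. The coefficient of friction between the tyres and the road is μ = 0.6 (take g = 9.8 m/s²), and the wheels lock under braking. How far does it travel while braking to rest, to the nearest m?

52 km/h ÷ 3.6 = 14.4444 m/s.
a = μg = 0.6 × 9.8 = 5.880 m/s².
Braking distance = v²/(2a) = 14.4444² / (2 × 5.880) = 208.641 / 11.760 = 17.742 m.

Braking distance ≈ 18 m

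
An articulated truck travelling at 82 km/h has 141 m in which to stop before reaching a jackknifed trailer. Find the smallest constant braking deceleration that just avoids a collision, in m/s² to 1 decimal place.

82 km/h ÷ 3.6 = 22.7778 m/s.
v² = 2a·d ⇒ a = v²/(2d) = 22.7778² / (2 × 141.000) = 518.828 / 282.000 = 1.8398 m/s².

Required deceleration ≈ 1.8 m/s²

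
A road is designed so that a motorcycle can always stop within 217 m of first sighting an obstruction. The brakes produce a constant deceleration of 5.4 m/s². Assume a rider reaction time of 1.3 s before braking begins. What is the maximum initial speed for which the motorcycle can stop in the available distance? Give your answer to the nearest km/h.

Stopping distance: v·t_r + v²/(2a) = 217 with t_r = 1.3 s and a = 5.400 m/s².
So v² + 14.040 v − 2343.60 = 0.
Positive root: v = −a·t_r + √((a·t_r)² + 2a·d) = −7.020 + √(49.280 + 2343.60) = 41.8971 m/s.
41.8971 m/s × 3.6 = 150.830 km/h.

Maximum speed ≈ 151 km/h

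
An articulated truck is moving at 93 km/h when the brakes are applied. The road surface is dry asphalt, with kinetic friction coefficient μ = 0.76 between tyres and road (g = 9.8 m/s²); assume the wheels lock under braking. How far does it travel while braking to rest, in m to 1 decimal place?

93 km/h ÷ 3.6 = 25.8333 m/s.
a = μg = 0.76 × 9.8 = 7.448 m/s².
Braking distance = v²/(2a) = 25.8333² / (2 × 7.448) = 667.359 / 14.896 = 44.801 m.

Braking distance ≈ 44.8 m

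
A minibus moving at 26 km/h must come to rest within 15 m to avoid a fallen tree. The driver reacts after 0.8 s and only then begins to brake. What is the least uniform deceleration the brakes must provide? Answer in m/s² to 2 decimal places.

Required deceleration ≈ 2.83 m/s²

26 km/h ÷ 3.6 = 7.2222 m/s.
Distance covered during reaction = 7.2222 × 0.8 = 5.778 m.
Distance available for braking: 15 − 5.778 = 9.222 m.
v² = 2a·d ⇒ a = v²/(2d) = 7.2222² / (2 × 9.222) = 52.160 / 18.444 = 2.8280 m/s².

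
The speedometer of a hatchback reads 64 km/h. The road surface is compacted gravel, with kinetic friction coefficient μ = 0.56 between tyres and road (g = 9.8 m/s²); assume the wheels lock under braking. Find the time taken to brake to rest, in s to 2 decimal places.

Braking time ≈ 3.24 s

64 km/h ÷ 3.6 = 17.7778 m/s.
a = μg = 0.56 × 9.8 = 5.488 m/s².
Braking time = v/a = 17.7778 / 5.488 = 3.239 s.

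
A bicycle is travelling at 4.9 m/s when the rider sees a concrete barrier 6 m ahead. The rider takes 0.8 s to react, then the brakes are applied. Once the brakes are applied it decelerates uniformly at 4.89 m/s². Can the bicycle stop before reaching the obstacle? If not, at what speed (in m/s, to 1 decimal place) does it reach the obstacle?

Reaction distance = 4.9000 × 0.8 = 3.920 m.
Braking distance needed to stop: v²/(2a) = 24.010 / 9.780 = 2.455 m, so total needed = 3.920 + 2.455 = 6.375 m > 6 m — it cannot stop.
Distance remaining when braking begins: 6 − 3.920 = 2.080 m.
v² = v₀² − 2a·d = 24.010 − 2 × 4.890 × 2.080 = 3.668 m²/s².
v = √3.668 = 1.915 m/s.

No — it strikes the obstacle at 1.9 m/s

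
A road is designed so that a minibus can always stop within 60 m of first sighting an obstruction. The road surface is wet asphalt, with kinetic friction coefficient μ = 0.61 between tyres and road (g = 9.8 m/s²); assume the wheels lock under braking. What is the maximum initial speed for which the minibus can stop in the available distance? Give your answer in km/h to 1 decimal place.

a = μg = 0.61 × 9.8 = 5.978 m/s².
v²/(2a) = d ⇒ v = √(2 × 5.978 × 60) = √717.36 = 26.7836 m/s.
26.7836 m/s × 3.6 = 96.421 km/h.

Maximum speed ≈ 96.4 km/h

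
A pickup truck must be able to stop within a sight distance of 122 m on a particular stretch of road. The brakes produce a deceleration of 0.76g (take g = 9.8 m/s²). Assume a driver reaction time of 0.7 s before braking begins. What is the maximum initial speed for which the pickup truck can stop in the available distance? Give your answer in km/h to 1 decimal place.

Maximum speed ≈ 135.8 km/h

a = 0.76 × 9.8 = 7.448 m/s².
Stopping distance: v·t_r + v²/(2a) = 122 with t_r = 0.7 s and a = 7.448 m/s².
So v² + 10.427 v − 1817.31 = 0.
Positive root: v = −a·t_r + √((a·t_r)² + 2a·d) = −5.214 + √(27.186 + 1817.31) = 37.7336 m/s.
37.7336 m/s × 3.6 = 135.841 km/h.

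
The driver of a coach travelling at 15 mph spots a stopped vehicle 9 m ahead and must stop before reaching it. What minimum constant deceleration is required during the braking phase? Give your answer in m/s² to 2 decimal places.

15 mph × 0.44704 = 6.7056 m/s.
v² = 2a·d ⇒ a = v²/(2d) = 6.7056² / (2 × 9.000) = 44.965 / 18.000 = 2.4981 m/s².

Required deceleration ≈ 2.50 m/s²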